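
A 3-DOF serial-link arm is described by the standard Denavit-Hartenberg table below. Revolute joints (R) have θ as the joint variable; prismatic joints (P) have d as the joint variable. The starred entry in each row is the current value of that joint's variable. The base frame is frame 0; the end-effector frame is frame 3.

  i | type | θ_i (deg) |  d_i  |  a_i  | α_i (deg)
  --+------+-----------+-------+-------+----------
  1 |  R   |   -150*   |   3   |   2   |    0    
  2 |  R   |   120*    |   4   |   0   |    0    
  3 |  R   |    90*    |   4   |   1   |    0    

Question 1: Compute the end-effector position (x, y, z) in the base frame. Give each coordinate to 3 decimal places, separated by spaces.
-1.232 -0.134 11.000

after link 1: o_1 = (-1.7321, -1.0000, 3.0000)
after link 2: o_2 = (-1.7321, -1.0000, 7.0000)
after link 3: o_3 = (-1.2321, -0.1340, 11.0000)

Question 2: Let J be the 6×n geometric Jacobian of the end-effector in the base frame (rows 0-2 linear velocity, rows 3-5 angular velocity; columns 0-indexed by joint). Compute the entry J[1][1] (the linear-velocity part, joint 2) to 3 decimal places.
axis z_1 = (0.0000,0.0000,1.0000); lever o_n−o_1 = (0.5000,0.8660,8.0000)
cross product → J_v[:, 1] = (-0.8660,0.5000,0.0000)
J_ω[:, 1] = z_1
entry J[1][1] = 0.5000

0.500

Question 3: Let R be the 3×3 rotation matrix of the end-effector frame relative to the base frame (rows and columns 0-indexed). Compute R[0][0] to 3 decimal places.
0.500

End-effector x-axis (col 0 of R) = (0.5000,0.8660,0.0000)
R[0][0] = 0.5000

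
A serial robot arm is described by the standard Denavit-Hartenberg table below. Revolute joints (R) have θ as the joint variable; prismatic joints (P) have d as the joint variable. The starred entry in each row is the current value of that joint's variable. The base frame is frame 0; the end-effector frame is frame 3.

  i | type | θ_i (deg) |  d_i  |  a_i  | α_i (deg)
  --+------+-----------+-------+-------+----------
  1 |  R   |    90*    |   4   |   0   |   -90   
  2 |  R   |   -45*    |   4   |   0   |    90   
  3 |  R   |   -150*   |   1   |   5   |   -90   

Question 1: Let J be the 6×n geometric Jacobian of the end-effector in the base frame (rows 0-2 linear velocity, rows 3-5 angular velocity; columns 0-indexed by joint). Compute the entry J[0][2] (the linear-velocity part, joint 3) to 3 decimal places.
4.330

axis z_2 = (-0.0000,-0.7071,0.7071); lever o_n−o_2 = (2.5000,-3.7690,-2.3548)
cross product → J_v[:, 2] = (4.3301,1.7678,1.7678)
J_ω[:, 2] = z_2
entry J[0][2] = 4.3301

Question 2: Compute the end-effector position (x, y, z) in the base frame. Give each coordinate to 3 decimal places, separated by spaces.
-1.500 -3.769 1.645

after link 1: o_1 = (0.0000, 0.0000, 4.0000)
after link 2: o_2 = (-4.0000, 0.0000, 4.0000)
after link 3: o_3 = (-1.5000, -3.7690, 1.6452)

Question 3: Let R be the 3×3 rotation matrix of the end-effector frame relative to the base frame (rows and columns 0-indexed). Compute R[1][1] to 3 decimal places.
0.707

End-effector y-axis (col 1 of R) = (0.0000,0.7071,-0.7071)
R[1][1] = 0.7071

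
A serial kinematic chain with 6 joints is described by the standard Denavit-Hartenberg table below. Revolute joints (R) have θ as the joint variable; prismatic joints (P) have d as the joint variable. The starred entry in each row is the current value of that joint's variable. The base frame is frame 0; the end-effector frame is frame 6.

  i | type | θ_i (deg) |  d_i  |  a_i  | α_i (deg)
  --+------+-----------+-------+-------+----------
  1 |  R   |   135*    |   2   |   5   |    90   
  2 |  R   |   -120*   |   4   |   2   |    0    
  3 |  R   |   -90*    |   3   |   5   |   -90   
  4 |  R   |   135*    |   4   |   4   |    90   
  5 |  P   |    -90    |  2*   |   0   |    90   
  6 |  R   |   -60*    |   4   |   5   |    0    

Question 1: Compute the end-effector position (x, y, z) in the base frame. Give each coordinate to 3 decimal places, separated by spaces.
after link 1: o_1 = (-3.5355, 3.5355, 2.0000)
after link 2: o_2 = (0.0000, 5.6569, 0.2679)
after link 3: o_3 = (5.1832, 4.7163, 2.7679)
after link 4: o_4 = (2.8653, 3.0341, -2.1104)
after link 5: o_5 = (2.7314, 1.1681, -1.4033)
after link 6: o_6 = (5.8696, 6.3600, 0.6451)

5.870 6.360 0.645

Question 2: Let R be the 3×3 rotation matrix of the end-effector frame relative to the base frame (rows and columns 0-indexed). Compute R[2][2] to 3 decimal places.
0.354

End-effector z-axis (col 2 of R) = (0.9330,0.0670,0.3536)
R[2][2] = 0.3536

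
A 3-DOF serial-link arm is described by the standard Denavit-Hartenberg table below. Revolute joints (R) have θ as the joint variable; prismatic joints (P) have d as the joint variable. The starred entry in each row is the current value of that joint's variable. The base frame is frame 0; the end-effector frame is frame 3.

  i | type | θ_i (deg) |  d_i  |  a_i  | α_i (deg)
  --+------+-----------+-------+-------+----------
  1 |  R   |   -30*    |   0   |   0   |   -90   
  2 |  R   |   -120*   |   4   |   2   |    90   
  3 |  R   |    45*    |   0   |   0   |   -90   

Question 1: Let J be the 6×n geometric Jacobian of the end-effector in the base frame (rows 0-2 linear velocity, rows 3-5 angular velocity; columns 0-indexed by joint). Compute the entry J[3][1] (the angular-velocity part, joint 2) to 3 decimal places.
0.500

axis z_1 = (0.5000,0.8660,0.0000); lever o_n−o_1 = (1.1340,3.9641,1.7321)
cross product → J_v[:, 1] = (1.5000,-0.8660,1.0000)
J_ω[:, 1] = z_1
entry J[3][1] = 0.5000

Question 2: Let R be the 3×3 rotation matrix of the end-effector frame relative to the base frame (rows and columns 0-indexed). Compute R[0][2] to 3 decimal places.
End-effector z-axis (col 2 of R) = (0.6597,0.4356,-0.6124)
R[0][2] = 0.6597

0.660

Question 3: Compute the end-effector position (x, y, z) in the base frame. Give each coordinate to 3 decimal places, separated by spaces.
1.134 3.964 1.732

after link 1: o_1 = (0.0000, 0.0000, 0.0000)
after link 2: o_2 = (1.1340, 3.9641, 1.7321)
after link 3: o_3 = (1.1340, 3.9641, 1.7321)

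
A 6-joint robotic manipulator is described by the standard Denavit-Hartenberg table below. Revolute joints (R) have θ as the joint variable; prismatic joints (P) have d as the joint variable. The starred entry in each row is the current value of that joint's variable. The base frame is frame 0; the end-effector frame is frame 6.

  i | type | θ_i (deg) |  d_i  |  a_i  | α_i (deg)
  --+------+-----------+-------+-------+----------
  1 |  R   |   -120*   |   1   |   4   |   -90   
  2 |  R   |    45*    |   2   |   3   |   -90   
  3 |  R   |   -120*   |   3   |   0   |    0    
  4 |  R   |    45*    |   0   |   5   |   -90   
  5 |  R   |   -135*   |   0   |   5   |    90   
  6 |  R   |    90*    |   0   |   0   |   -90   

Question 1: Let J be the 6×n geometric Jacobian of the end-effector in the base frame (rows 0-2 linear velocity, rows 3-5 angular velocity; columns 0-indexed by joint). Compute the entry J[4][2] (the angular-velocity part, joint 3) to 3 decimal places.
0.612

axis z_2 = (0.3536,0.6124,-0.7071); lever o_n−o_2 = (3.4017,3.0628,-4.8893)
cross product → J_v[:, 2] = (-0.8284,-0.6767,-1.0002)
J_ω[:, 2] = z_2
entry J[4][2] = 0.6124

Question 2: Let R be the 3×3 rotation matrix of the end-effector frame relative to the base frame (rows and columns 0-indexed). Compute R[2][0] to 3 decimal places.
End-effector x-axis (col 0 of R) = (-0.5657,-0.4621,-0.6830)
R[2][0] = -0.6830

-0.683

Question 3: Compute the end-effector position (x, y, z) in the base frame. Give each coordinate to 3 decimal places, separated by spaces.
after link 1: o_1 = (-2.0000, -3.4641, 1.0000)
after link 2: o_2 = (-1.3286, -6.3012, -1.1213)
after link 3: o_3 = (-0.2679, -4.4641, -3.2426)
after link 4: o_4 = (3.4571, -7.6714, -4.1577)
after link 5: o_5 = (2.0731, -3.2384, -6.0107)
after link 6: o_6 = (2.0731, -3.2384, -6.0107)

2.073 -3.238 -6.011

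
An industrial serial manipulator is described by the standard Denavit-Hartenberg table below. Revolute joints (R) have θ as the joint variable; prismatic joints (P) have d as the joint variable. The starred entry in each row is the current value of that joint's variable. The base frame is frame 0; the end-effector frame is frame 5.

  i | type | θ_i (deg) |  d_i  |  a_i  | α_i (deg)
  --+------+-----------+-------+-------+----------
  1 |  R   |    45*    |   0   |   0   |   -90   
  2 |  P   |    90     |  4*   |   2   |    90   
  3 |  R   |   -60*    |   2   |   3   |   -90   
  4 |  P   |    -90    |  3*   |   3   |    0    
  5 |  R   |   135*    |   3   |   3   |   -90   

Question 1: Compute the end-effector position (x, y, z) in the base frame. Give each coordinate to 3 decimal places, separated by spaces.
after link 1: o_1 = (0.0000, 0.0000, 0.0000)
after link 2: o_2 = (-2.8284, 2.8284, -2.0000)
after link 3: o_3 = (0.4229, 2.4055, -3.5000)
after link 4: o_4 = (1.4836, 5.5875, -6.0981)
after link 5: o_5 = (0.2219, 3.8491, -9.7568)

0.222 3.849 -9.757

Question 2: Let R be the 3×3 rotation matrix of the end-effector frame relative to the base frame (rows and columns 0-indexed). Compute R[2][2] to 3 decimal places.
0.354

End-effector z-axis (col 2 of R) = (-0.9330,-0.0670,0.3536)
R[2][2] = 0.3536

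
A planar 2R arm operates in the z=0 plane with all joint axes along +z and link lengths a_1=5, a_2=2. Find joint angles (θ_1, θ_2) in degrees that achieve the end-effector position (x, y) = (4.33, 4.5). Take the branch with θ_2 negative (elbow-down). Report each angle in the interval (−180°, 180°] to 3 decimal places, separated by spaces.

62.206 -60.004

cos θ_2 = (38.9989−5²−2²)/(2·5·2) = 0.4999; θ_2 = -60.0036° (elbow-down)
β = atan2(4.5000,4.3300) = 46.1030°; ψ = atan2(-1.7321,5.9999) = -16.1030°
θ_1 = β − ψ = 62.2059°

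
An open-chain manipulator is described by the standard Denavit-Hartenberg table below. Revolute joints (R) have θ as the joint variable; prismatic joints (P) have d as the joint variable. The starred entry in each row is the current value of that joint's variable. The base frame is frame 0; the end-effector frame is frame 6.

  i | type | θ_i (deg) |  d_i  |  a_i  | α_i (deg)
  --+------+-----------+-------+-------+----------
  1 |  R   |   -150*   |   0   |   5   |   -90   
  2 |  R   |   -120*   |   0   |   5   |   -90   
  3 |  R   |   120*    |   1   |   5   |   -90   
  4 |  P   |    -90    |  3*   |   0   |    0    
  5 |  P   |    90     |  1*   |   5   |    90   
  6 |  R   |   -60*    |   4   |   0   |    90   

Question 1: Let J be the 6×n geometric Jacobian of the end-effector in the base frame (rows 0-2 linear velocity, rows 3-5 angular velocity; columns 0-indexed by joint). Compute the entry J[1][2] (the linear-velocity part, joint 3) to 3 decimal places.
-8.995

axis z_2 = (-0.7500,-0.4330,0.5000); lever o_n−o_2 = (-10.7452,1.4869,-4.8301)
cross product → J_v[:, 2] = (1.3481,-8.9952,-5.7679)
J_ω[:, 2] = z_2
entry J[1][2] = -8.9952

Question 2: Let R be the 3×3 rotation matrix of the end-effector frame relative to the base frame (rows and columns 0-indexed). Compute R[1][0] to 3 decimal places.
End-effector x-axis (col 0 of R) = (-0.2165,0.8750,0.4330)
R[1][0] = 0.8750

0.875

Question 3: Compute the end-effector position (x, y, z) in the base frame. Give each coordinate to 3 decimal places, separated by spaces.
-12.910 0.237 -0.500

after link 1: o_1 = (-4.3301, -2.5000, 0.0000)
after link 2: o_2 = (-2.1651, -1.2500, 4.3301)
after link 3: o_3 = (-6.1627, 1.4420, 2.6651)
after link 4: o_4 = (-6.5377, -0.5066, 0.4151)
after link 5: o_5 = (-9.9103, 1.9689, -2.5000)
after link 6: o_6 = (-12.9103, 0.2369, -0.5000)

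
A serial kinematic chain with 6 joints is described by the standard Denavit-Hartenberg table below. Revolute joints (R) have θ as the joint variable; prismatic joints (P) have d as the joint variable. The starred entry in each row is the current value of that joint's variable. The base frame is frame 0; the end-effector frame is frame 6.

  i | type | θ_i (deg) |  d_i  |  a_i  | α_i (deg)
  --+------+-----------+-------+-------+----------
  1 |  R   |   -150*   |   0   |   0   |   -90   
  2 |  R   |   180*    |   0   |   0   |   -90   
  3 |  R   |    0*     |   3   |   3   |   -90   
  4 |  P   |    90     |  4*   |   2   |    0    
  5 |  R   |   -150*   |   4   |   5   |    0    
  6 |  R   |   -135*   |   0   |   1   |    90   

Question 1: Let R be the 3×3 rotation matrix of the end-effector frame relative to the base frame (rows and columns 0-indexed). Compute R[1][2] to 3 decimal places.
End-effector z-axis (col 2 of R) = (0.2241,0.1294,-0.9659)
R[1][2] = 0.1294

0.129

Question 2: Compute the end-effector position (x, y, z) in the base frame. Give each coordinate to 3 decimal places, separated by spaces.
-0.073 9.195 5.071

after link 1: o_1 = (0.0000, 0.0000, 0.0000)
after link 2: o_2 = (0.0000, 0.0000, 0.0000)
after link 3: o_3 = (2.5981, 1.5000, 3.0000)
after link 4: o_4 = (0.5981, 4.9641, 1.0000)
after link 5: o_5 = (0.7631, 9.6782, 5.3301)
after link 6: o_6 = (-0.0734, 9.1952, 5.0713)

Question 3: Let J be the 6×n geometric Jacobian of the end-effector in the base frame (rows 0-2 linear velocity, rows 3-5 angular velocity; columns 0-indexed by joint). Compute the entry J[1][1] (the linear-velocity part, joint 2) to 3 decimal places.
-2.536

axis z_1 = (0.5000,-0.8660,0.0000); lever o_n−o_1 = (-0.0734,9.1952,5.0713)
cross product → J_v[:, 1] = (-4.3919,-2.5357,4.5341)
J_ω[:, 1] = z_1
entry J[1][1] = -2.5357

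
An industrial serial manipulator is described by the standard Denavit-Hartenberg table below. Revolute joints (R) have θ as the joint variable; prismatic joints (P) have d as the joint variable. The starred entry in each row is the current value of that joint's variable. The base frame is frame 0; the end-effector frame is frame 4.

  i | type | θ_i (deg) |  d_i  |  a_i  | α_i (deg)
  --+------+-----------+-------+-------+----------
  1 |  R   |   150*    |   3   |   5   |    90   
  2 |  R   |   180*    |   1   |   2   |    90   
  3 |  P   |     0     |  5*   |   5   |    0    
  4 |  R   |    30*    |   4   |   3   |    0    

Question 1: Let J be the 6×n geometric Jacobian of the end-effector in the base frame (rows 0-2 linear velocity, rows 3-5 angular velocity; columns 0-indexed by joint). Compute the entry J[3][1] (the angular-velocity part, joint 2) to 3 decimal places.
0.500

axis z_1 = (0.5000,0.8660,0.0000); lever o_n−o_1 = (9.5622,-2.6340,9.0000)
cross product → J_v[:, 1] = (7.7942,-4.5000,-9.5981)
J_ω[:, 1] = z_1
entry J[3][1] = 0.5000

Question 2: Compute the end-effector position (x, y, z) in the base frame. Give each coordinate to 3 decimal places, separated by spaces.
5.232 -0.134 12.000

after link 1: o_1 = (-4.3301, 2.5000, 3.0000)
after link 2: o_2 = (-2.0981, 2.3660, 3.0000)
after link 3: o_3 = (2.2321, -0.1340, 8.0000)
after link 4: o_4 = (5.2321, -0.1340, 12.0000)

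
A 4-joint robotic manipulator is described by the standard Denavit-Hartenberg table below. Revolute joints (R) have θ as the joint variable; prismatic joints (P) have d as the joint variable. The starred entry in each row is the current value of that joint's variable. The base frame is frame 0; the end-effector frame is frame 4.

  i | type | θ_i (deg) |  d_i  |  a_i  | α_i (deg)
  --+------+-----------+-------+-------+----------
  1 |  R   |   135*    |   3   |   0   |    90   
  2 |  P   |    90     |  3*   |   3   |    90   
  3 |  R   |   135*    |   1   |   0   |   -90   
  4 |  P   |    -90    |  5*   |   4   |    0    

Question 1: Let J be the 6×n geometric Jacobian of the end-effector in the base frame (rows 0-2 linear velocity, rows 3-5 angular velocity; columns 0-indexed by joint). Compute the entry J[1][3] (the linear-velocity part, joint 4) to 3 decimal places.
prismatic axis z_3 = (-0.5000,-0.5000,-0.7071)
J_v[:, 3] = z_3; J_ω[:, 3] = (0,0,0)
entry J[1][3] = -0.5000

-0.500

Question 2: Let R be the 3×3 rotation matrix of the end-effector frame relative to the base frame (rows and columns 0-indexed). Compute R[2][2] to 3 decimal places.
-0.707

End-effector z-axis (col 2 of R) = (-0.5000,-0.5000,-0.7071)
R[2][2] = -0.7071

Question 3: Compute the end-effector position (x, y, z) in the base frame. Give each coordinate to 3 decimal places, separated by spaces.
-3.914 3.157 2.464

after link 1: o_1 = (0.0000, 0.0000, 3.0000)
after link 2: o_2 = (2.1213, 2.1213, 6.0000)
after link 3: o_3 = (1.4142, 2.8284, 6.0000)
after link 4: o_4 = (-3.9142, 3.1569, 2.4645)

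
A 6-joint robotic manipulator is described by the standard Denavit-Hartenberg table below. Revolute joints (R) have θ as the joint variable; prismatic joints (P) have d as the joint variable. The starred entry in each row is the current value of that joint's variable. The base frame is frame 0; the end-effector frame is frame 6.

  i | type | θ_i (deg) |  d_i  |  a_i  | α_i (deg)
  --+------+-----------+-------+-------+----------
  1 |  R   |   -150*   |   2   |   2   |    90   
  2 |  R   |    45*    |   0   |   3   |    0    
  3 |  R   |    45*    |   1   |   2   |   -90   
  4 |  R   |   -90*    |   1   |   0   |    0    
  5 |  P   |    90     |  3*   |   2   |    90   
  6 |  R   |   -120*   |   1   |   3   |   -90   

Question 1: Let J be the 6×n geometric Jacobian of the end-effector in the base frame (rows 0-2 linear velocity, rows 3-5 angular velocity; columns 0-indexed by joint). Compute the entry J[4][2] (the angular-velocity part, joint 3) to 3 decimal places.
axis z_2 = (-0.5000,0.8660,0.0000); lever o_n−o_2 = (0.2141,2.4330,2.5000)
cross product → J_v[:, 2] = (2.1651,1.2500,-1.4019)
J_ω[:, 2] = z_2
entry J[4][2] = 0.8660

0.866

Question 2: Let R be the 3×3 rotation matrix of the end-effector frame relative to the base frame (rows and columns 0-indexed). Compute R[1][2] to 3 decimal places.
-0.250

End-effector z-axis (col 2 of R) = (-0.4330,-0.2500,0.8660)
R[1][2] = -0.2500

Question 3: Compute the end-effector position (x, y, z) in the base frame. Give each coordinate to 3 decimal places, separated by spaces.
after link 1: o_1 = (-1.7321, -1.0000, 2.0000)
after link 2: o_2 = (-3.5692, -2.0607, 4.1213)
after link 3: o_3 = (-4.0692, -1.1946, 6.1213)
after link 4: o_4 = (-3.2031, -0.6946, 6.1213)
after link 5: o_5 = (-0.6051, 0.8054, 8.1213)
after link 6: o_6 = (-3.3551, 0.3724, 6.6213)

-3.355 0.372 6.621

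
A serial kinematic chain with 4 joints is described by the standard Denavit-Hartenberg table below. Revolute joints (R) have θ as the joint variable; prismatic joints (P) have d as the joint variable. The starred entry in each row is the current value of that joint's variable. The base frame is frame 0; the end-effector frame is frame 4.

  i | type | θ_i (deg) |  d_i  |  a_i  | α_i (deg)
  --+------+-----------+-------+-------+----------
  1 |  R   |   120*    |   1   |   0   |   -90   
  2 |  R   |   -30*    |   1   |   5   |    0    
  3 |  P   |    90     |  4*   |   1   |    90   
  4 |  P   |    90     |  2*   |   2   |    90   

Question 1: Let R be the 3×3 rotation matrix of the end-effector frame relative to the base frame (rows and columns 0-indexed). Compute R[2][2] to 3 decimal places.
End-effector z-axis (col 2 of R) = (-0.2500,0.4330,-0.8660)
R[2][2] = -0.8660

-0.866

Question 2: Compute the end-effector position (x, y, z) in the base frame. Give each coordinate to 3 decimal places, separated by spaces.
-9.343 2.183 3.634

after link 1: o_1 = (0.0000, 0.0000, 1.0000)
after link 2: o_2 = (-3.0311, 3.2500, 3.5000)
after link 3: o_3 = (-6.7452, 1.6830, 2.6340)
after link 4: o_4 = (-9.3433, 2.1830, 3.6340)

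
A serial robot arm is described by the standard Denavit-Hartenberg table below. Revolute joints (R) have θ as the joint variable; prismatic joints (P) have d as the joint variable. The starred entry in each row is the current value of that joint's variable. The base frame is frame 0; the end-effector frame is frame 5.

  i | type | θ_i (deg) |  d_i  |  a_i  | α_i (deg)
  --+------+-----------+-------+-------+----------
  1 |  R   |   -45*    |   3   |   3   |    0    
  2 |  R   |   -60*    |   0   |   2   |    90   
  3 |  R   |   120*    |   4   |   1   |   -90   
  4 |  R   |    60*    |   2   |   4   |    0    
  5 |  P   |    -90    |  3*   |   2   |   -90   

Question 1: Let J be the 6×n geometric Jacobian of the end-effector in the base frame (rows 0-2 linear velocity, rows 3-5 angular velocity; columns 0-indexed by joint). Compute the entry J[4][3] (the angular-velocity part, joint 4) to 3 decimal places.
axis z_3 = (0.2241,0.8365,-0.5000); lever o_n−o_3 = (3.9838,5.3473,0.7321)
cross product → J_v[:, 3] = (3.2860,-2.1560,-2.1340)
J_ω[:, 3] = z_3
entry J[4][3] = 0.8365

0.837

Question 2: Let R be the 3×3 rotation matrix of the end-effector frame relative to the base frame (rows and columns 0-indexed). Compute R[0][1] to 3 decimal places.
End-effector y-axis (col 1 of R) = (-0.2241,-0.8365,0.5000)
R[0][1] = -0.2241

-0.224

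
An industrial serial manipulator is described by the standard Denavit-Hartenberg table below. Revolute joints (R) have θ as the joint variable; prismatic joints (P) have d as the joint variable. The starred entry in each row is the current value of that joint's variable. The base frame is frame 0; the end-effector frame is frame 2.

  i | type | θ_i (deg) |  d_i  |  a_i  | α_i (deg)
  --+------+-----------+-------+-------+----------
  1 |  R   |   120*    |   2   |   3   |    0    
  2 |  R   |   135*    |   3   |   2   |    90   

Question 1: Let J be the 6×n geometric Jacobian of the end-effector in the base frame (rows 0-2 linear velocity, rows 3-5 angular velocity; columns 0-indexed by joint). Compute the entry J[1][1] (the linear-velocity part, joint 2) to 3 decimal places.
axis z_1 = (0.0000,0.0000,1.0000); lever o_n−o_1 = (-0.5176,-1.9319,3.0000)
cross product → J_v[:, 1] = (1.9319,-0.5176,0.0000)
J_ω[:, 1] = z_1
entry J[1][1] = -0.5176

-0.518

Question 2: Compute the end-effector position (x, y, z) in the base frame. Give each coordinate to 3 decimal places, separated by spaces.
after link 1: o_1 = (-1.5000, 2.5981, 2.0000)
after link 2: o_2 = (-2.0176, 0.6662, 5.0000)

-2.018 0.666 5.000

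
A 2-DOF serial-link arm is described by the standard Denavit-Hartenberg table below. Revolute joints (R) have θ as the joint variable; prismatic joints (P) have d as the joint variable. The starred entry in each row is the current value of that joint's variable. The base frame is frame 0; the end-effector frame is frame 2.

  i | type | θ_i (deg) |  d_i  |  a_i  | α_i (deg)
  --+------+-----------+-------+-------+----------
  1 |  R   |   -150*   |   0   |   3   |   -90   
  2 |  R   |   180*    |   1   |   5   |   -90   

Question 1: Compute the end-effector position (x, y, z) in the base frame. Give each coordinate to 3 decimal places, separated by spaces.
after link 1: o_1 = (-2.5981, -1.5000, 0.0000)
after link 2: o_2 = (2.2321, 0.1340, -0.0000)

2.232 0.134 -0.000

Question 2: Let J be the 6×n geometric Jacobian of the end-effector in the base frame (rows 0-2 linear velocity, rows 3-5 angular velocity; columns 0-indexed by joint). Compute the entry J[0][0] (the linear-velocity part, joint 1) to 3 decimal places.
axis z_0 = ẑ; lever o_n−o_0 = (2.2321,0.1340,-0.0000)
cross product → J_v[:, 0] = (-0.1340,2.2321,0.0000)
J_ω[:, 0] = z_0
entry J[0][0] = -0.1340

-0.134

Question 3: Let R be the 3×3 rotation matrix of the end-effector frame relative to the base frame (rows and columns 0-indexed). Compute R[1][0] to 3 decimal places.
End-effector x-axis (col 0 of R) = (0.8660,0.5000,-0.0000)
R[1][0] = 0.5000

0.500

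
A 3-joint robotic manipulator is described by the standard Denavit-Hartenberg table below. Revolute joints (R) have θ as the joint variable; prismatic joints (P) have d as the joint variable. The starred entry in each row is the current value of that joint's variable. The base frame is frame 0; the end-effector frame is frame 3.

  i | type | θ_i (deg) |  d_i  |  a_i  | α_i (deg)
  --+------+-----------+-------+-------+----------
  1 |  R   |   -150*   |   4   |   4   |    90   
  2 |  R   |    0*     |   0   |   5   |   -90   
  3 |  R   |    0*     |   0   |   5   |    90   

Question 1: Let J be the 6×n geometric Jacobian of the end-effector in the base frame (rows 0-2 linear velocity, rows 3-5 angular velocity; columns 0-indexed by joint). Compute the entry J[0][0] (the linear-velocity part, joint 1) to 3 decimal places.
axis z_0 = ẑ; lever o_n−o_0 = (-12.1244,-7.0000,4.0000)
cross product → J_v[:, 0] = (7.0000,-12.1244,0.0000)
J_ω[:, 0] = z_0
entry J[0][0] = 7.0000

7.000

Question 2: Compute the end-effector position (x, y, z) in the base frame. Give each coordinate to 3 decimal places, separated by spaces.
after link 1: o_1 = (-3.4641, -2.0000, 4.0000)
after link 2: o_2 = (-7.7942, -4.5000, 4.0000)
after link 3: o_3 = (-12.1244, -7.0000, 4.0000)

-12.124 -7.000 4.000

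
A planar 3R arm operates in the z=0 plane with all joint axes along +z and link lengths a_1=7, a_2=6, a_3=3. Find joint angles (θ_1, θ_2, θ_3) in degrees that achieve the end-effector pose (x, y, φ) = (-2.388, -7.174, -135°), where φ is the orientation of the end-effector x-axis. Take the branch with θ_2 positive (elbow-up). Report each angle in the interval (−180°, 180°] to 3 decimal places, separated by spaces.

-150.001 135.002 -120.001

wrist centre = target − a_3·(cos φ, sin φ) = (-0.2667, -5.0527)
cos θ_2 = (25.6007−7²−6²)/(2·7·6) = -0.7071; θ_2 = 135.0023° (elbow-up)
β = atan2(-5.0527,-0.2667) = -93.0213°; ψ = atan2(4.2425,2.7572) = 56.9801°
θ_1 = β − ψ = -150.0013°
θ_3 = φ − θ_1 − θ_2 = -120.0009° (wrapped to (-180°,180°])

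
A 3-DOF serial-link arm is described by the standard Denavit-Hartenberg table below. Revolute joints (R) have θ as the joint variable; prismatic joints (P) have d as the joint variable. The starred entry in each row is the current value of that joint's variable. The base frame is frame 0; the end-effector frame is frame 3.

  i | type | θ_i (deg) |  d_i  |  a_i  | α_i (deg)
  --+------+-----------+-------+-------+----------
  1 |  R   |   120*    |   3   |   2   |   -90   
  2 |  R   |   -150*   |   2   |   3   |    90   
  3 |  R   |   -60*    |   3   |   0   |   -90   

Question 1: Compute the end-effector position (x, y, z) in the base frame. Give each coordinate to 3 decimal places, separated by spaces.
-0.683 -2.817 1.902

after link 1: o_1 = (-1.0000, 1.7321, 3.0000)
after link 2: o_2 = (-1.4330, -1.5179, 4.5000)
after link 3: o_3 = (-0.6830, -2.8170, 1.9019)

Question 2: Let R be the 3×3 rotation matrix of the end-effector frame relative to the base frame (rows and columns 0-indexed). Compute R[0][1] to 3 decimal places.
End-effector y-axis (col 1 of R) = (-0.2500,0.4330,0.8660)
R[0][1] = -0.2500

-0.250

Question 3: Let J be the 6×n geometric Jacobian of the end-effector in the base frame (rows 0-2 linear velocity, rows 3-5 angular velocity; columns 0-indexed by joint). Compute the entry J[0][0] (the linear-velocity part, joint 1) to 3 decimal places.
axis z_0 = ẑ; lever o_n−o_0 = (-0.6830,-2.8170,1.9019)
cross product → J_v[:, 0] = (2.8170,-0.6830,0.0000)
J_ω[:, 0] = z_0
entry J[0][0] = 2.8170

2.817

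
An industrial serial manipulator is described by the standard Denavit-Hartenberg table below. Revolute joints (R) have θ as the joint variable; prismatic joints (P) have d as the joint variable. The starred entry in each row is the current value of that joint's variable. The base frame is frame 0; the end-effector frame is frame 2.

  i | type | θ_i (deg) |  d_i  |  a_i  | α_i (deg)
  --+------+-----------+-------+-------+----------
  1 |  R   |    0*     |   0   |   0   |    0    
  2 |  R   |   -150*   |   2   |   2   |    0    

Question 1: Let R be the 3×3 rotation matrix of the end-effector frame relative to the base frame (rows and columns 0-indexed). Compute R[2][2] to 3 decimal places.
1.000

End-effector z-axis (col 2 of R) = (0.0000,0.0000,1.0000)
R[2][2] = 1.0000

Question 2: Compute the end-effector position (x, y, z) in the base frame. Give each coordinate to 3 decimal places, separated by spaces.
-1.732 -1.000 2.000

after link 1: o_1 = (0.0000, 0.0000, 0.0000)
after link 2: o_2 = (-1.7321, -1.0000, 2.0000)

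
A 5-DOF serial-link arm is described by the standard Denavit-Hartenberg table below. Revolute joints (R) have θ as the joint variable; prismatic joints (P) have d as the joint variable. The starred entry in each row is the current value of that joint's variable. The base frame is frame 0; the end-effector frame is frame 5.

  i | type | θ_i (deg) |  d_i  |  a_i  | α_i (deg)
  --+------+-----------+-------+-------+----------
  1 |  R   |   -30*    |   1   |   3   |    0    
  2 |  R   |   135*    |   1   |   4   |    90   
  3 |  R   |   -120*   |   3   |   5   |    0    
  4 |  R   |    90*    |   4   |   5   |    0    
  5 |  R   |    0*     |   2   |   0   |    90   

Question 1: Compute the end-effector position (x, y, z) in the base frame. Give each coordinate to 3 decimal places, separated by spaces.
9.782 6.461 -4.830

after link 1: o_1 = (2.5981, -1.5000, 1.0000)
after link 2: o_2 = (1.5628, 2.3637, 2.0000)
after link 3: o_3 = (5.1076, 0.7253, -2.3301)
after link 4: o_4 = (7.8506, 5.9432, -4.8301)
after link 5: o_5 = (9.7825, 6.4608, -4.8301)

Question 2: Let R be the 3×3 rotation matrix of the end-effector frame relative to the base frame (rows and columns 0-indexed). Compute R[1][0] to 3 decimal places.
0.837

End-effector x-axis (col 0 of R) = (-0.2241,0.8365,-0.5000)
R[1][0] = 0.8365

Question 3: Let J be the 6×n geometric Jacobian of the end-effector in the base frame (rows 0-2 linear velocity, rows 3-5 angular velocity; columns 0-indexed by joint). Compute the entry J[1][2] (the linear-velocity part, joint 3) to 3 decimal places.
6.597

axis z_2 = (0.9659,0.2588,0.0000); lever o_n−o_2 = (8.2197,4.0971,-6.8301)
cross product → J_v[:, 2] = (-1.7678,6.5974,1.8301)
J_ω[:, 2] = z_2
entry J[1][2] = 6.5974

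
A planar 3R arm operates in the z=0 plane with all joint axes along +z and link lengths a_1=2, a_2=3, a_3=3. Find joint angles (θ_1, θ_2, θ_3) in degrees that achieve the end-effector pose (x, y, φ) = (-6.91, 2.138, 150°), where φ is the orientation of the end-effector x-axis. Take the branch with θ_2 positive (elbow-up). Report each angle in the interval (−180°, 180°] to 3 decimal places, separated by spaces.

134.996 60.001 -44.997

wrist centre = target − a_3·(cos φ, sin φ) = (-4.3119, 0.6380)
cos θ_2 = (18.9997−2²−3²)/(2·2·3) = 0.5000; θ_2 = 60.0015° (elbow-up)
β = atan2(0.6380,-4.3119) = 171.5835°; ψ = atan2(2.5981,3.4999) = 36.5877°
θ_1 = β − ψ = 134.9958°
θ_3 = φ − θ_1 − θ_2 = -44.9973° (wrapped to (-180°,180°])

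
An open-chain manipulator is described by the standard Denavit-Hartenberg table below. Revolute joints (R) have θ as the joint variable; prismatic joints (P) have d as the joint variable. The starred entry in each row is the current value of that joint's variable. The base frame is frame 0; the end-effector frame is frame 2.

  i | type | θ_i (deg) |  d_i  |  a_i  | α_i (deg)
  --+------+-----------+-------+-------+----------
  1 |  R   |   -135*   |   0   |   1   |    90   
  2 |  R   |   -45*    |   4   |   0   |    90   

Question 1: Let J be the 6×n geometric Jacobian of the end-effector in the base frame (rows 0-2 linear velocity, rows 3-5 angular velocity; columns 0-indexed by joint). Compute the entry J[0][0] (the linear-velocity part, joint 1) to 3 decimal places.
axis z_0 = ẑ; lever o_n−o_0 = (-3.5355,2.1213,0.0000)
cross product → J_v[:, 0] = (-2.1213,-3.5355,0.0000)
J_ω[:, 0] = z_0
entry J[0][0] = -2.1213

-2.121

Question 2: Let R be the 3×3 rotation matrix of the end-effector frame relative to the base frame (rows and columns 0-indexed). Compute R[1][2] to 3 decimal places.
End-effector z-axis (col 2 of R) = (0.5000,0.5000,-0.7071)
R[1][2] = 0.5000

0.500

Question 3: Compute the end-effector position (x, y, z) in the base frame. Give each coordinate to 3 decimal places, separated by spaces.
-3.536 2.121 0.000

after link 1: o_1 = (-0.7071, -0.7071, 0.0000)
after link 2: o_2 = (-3.5355, 2.1213, 0.0000)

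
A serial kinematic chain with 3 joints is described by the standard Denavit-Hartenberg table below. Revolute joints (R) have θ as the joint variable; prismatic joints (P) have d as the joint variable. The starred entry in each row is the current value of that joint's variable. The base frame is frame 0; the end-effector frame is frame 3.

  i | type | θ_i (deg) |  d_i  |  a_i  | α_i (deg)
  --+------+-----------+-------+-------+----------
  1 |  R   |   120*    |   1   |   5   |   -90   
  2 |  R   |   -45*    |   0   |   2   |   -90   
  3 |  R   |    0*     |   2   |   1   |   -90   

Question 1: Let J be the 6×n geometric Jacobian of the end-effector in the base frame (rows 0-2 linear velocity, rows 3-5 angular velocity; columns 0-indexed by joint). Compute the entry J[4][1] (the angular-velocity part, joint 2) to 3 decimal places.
-0.500

axis z_1 = (-0.8660,-0.5000,0.0000); lever o_n−o_1 = (-1.7678,3.0619,0.7071)
cross product → J_v[:, 1] = (-0.3536,0.6124,-3.5355)
J_ω[:, 1] = z_1
entry J[4][1] = -0.5000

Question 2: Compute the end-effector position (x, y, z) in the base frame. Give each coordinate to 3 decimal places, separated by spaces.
after link 1: o_1 = (-2.5000, 4.3301, 1.0000)
after link 2: o_2 = (-3.2071, 5.5549, 2.4142)
after link 3: o_3 = (-4.2678, 7.3920, 1.7071)

-4.268 7.392 1.707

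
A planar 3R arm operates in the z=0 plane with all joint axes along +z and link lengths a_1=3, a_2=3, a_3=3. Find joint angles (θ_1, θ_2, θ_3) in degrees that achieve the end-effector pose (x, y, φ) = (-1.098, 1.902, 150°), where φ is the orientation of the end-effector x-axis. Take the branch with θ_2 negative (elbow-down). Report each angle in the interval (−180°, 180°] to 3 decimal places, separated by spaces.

wrist centre = target − a_3·(cos φ, sin φ) = (1.5001, 0.4020)
cos θ_2 = (2.4118−3²−3²)/(2·3·3) = -0.8660; θ_2 = -149.9982° (elbow-down)
β = atan2(0.4020,1.5001) = 15.0020°; ψ = atan2(-1.5001,0.4020) = -74.9991°
θ_1 = β − ψ = 90.0011°
θ_3 = φ − θ_1 − θ_2 = -150.0029° (wrapped to (-180°,180°])

90.001 -149.998 -150.003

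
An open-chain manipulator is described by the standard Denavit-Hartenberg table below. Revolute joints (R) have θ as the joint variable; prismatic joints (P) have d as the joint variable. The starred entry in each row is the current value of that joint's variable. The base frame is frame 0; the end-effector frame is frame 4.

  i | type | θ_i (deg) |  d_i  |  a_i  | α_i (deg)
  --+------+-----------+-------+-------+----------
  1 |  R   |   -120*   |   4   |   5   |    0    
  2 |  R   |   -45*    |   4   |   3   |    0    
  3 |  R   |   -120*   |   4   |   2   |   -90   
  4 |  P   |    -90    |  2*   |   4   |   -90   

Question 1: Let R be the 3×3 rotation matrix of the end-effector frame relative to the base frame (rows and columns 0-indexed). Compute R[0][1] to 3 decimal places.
End-effector y-axis (col 1 of R) = (0.9659,-0.2588,-0.0000)
R[0][1] = 0.9659

0.966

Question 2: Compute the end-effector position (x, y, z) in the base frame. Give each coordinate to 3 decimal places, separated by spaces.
-6.812 -2.657 16.000

after link 1: o_1 = (-2.5000, -4.3301, 4.0000)
after link 2: o_2 = (-5.3978, -5.1066, 8.0000)
after link 3: o_3 = (-4.8801, -3.1747, 12.0000)
after link 4: o_4 = (-6.8120, -2.6571, 16.0000)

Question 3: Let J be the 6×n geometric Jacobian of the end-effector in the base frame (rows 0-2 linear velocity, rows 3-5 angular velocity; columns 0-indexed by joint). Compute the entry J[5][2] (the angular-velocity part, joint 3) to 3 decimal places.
axis z_2 = (0.0000,0.0000,1.0000); lever o_n−o_2 = (-1.4142,2.4495,8.0000)
cross product → J_v[:, 2] = (-2.4495,-1.4142,0.0000)
J_ω[:, 2] = z_2
entry J[5][2] = 1.0000

1.000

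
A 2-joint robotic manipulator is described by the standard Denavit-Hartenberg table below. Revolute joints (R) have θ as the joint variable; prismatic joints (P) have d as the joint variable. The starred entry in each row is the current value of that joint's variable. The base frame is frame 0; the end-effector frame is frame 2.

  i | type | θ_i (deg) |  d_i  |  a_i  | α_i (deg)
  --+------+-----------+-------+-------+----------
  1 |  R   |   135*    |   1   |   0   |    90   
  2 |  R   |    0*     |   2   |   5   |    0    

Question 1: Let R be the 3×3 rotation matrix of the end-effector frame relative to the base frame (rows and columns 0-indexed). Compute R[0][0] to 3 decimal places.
End-effector x-axis (col 0 of R) = (-0.7071,0.7071,0.0000)
R[0][0] = -0.7071

-0.707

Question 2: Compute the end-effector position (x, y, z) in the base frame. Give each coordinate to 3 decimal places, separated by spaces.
-2.121 4.950 1.000

after link 1: o_1 = (0.0000, 0.0000, 1.0000)
after link 2: o_2 = (-2.1213, 4.9497, 1.0000)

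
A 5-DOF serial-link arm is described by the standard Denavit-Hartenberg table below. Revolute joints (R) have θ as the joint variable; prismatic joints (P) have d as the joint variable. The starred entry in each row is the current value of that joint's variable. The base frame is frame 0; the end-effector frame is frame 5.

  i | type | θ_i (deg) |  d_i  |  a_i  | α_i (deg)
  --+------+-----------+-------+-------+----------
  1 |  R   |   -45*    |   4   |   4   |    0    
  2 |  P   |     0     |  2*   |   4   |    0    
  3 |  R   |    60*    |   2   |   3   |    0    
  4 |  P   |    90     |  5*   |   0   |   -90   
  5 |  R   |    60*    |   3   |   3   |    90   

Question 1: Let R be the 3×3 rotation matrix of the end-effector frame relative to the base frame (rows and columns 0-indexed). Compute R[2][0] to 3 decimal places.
End-effector x-axis (col 0 of R) = (-0.1294,0.4830,-0.8660)
R[2][0] = -0.8660

-0.866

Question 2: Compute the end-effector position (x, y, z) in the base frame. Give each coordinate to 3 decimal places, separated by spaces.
5.269 -4.208 10.402

after link 1: o_1 = (2.8284, -2.8284, 4.0000)
after link 2: o_2 = (5.6569, -5.6569, 6.0000)
after link 3: o_3 = (8.5546, -4.8804, 8.0000)
after link 4: o_4 = (8.5546, -4.8804, 13.0000)
after link 5: o_5 = (5.2686, -4.2080, 10.4019)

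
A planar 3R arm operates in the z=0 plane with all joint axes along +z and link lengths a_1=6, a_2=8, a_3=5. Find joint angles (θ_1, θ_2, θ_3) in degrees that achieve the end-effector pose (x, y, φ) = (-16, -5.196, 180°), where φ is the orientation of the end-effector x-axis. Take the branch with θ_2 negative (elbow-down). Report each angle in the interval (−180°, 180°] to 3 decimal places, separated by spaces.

wrist centre = target − a_3·(cos φ, sin φ) = (-11.0000, -5.1960)
cos θ_2 = (147.9984−6²−8²)/(2·6·8) = 0.5000; θ_2 = -60.0011° (elbow-down)
β = atan2(-5.1960,-11.0000) = -154.7157°; ψ = atan2(-6.9283,9.9999) = -34.7157°
θ_1 = β − ψ = -120.0000°
θ_3 = φ − θ_1 − θ_2 = 0.0011° (wrapped to (-180°,180°])

-120.000 -60.001 0.001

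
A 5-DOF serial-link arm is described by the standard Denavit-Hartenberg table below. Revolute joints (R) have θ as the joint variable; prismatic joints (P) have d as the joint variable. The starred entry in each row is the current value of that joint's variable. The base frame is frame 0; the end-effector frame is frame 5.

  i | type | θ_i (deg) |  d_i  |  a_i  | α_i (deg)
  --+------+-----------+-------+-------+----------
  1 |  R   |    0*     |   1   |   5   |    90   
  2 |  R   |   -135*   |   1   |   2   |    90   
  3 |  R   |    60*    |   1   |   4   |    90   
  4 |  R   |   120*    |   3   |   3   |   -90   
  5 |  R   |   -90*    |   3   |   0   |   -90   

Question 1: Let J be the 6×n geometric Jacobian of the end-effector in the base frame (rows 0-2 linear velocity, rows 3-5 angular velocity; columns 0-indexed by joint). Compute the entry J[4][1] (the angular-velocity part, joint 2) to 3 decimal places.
-1.000

axis z_1 = (0.0000,-1.0000,0.0000); lever o_n−o_1 = (-4.7002,0.5849,-1.7331)
cross product → J_v[:, 1] = (1.7331,-0.0000,-4.7002)
J_ω[:, 1] = z_1
entry J[4][1] = -1.0000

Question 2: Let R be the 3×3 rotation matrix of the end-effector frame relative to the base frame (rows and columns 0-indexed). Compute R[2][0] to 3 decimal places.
-0.612

End-effector x-axis (col 0 of R) = (-0.6124,0.5000,-0.6124)
R[2][0] = -0.6124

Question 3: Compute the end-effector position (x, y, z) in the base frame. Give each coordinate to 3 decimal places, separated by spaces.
0.300 0.585 -0.733

after link 1: o_1 = (5.0000, 0.0000, 1.0000)
after link 2: o_2 = (3.5858, -1.0000, -0.4142)
after link 3: o_3 = (1.4645, -4.4641, -1.1213)
after link 4: o_4 = (-1.6794, -1.6651, -0.5910)
after link 5: o_5 = (0.2998, 0.5849, -0.7331)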